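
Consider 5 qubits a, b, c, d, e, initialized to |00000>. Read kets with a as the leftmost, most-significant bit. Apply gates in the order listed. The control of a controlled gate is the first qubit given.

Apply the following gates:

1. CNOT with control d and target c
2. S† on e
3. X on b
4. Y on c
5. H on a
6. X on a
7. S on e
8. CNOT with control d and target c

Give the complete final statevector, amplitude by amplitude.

After the circuit, the state carries amplitude sqrt(2)*I/2 on |01100>, sqrt(2)*I/2 on |11100>, and 0 on every other basis state.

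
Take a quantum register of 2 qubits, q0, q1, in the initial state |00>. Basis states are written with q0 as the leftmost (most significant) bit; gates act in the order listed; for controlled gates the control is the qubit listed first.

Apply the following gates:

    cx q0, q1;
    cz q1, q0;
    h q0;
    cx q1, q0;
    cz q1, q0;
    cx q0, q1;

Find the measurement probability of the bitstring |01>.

Outcome |01> occurs with probability 0.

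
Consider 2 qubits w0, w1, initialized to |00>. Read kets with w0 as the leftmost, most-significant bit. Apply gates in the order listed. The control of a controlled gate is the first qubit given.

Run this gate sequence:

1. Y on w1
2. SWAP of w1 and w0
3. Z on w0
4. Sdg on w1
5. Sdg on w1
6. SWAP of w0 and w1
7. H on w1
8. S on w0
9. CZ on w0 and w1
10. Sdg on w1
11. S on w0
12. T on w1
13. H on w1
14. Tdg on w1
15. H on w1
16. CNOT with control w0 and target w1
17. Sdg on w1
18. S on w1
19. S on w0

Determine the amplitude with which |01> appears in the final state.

|01> carries amplitude sqrt(2)*(1 - I)*(1 + (1 + I)*exp(I*pi/4))/4 in the final state.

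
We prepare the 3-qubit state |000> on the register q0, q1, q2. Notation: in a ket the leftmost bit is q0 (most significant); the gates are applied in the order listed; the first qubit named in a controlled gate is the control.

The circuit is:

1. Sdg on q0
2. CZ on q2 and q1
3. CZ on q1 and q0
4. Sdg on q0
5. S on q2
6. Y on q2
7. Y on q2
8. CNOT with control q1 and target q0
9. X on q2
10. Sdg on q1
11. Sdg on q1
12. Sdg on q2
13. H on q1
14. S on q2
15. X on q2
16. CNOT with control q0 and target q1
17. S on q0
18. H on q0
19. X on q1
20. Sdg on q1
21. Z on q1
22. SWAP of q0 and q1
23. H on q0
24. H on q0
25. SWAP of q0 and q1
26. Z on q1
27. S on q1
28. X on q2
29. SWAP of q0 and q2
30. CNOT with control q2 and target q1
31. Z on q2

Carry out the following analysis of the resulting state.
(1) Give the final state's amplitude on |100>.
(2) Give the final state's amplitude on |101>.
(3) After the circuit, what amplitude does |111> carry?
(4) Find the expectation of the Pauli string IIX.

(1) |100> carries amplitude 1/2 in the final state. Key observation: gates 20-27 undo each other exactly, leaving only the rest of the circuit to track.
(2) The final state's coefficient on |101> equals -1/2.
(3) |111> carries amplitude -1/2 in the final state.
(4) The expectation value of IIX is -1.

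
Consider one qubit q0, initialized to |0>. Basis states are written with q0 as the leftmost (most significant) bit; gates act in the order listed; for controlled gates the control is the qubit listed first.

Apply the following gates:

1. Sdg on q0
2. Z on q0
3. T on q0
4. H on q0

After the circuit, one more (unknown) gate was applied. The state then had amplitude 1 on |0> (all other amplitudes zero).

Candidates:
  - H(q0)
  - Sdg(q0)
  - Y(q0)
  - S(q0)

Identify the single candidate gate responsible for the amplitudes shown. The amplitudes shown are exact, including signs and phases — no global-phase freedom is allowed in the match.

The applied gate was H(q0).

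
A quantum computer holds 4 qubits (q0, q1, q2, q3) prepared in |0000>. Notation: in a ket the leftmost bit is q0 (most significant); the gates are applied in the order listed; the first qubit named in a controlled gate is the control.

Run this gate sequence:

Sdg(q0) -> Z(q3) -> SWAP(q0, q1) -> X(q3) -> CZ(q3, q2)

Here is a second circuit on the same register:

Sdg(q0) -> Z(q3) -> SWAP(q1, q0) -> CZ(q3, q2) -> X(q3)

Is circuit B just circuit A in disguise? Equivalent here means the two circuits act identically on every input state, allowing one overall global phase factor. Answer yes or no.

No, they are not equivalent — no single phase factor reconciles the two unitaries.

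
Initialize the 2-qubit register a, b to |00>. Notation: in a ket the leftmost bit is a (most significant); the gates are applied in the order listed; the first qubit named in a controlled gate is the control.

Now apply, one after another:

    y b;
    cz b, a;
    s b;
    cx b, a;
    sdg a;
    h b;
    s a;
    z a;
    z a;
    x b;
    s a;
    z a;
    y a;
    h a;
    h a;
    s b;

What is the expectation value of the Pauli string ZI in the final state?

In the final state, ZI has expectation 1.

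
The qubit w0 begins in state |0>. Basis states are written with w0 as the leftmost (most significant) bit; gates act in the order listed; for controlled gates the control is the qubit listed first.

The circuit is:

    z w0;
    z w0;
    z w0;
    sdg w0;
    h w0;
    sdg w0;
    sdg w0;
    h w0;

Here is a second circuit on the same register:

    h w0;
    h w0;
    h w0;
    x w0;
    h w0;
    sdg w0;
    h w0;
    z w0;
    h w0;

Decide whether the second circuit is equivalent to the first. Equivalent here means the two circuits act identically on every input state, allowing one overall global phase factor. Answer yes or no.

Yes, they are equivalent — the unitaries differ by at most a global phase.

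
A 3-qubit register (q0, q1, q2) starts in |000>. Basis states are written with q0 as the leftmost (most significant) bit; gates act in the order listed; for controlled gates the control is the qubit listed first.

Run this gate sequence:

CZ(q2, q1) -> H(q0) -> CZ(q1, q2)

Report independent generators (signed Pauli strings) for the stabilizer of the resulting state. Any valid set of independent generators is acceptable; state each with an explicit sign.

The final state is stabilized by the group generated by +XII, +IZI, +IIZ; other independent generating sets are equally valid.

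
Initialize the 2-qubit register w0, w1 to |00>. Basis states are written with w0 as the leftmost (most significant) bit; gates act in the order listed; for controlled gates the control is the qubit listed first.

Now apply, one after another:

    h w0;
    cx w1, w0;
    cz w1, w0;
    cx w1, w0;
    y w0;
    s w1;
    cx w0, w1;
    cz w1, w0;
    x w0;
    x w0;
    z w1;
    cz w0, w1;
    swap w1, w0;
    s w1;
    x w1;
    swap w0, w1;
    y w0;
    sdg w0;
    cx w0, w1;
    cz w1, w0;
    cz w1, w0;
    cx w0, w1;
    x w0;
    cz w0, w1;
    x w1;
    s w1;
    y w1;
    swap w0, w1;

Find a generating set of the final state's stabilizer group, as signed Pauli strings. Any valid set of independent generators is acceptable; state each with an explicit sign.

The final state is stabilized by the group generated by +XY, -ZZ; other independent generating sets are equally valid. Key observation: gates 19-22 undo each other exactly, leaving only the rest of the circuit to track.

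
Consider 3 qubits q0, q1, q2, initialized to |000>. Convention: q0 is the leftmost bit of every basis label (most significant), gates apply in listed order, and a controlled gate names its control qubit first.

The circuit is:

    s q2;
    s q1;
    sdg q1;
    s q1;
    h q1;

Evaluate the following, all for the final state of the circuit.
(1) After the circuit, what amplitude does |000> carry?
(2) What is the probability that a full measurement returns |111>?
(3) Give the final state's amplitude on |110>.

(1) The amplitude on |000> is sqrt(2)/2.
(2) A full measurement returns |111> with probability 0.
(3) The amplitude on |110> is 0.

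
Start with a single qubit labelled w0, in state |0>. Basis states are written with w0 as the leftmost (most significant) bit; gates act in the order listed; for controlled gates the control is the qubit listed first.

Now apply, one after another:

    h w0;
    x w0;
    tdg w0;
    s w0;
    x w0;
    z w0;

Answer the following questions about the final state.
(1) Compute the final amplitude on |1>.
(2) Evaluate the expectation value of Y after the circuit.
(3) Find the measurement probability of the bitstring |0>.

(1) |1> carries amplitude -sqrt(2)/2 in the final state.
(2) The observable Y averages to sqrt(2)/2.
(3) A full measurement returns |0> with probability 1/2.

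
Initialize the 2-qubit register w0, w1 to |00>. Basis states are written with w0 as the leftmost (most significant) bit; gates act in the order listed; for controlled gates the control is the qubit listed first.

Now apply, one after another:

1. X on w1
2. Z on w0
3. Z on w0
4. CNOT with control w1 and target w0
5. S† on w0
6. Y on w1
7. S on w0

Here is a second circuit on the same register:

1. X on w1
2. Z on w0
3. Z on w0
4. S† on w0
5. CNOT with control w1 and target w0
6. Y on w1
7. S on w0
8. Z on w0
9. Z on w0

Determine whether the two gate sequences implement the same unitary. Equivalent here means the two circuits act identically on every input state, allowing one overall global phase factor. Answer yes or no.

No, they are not equivalent — no single phase factor reconciles the two unitaries.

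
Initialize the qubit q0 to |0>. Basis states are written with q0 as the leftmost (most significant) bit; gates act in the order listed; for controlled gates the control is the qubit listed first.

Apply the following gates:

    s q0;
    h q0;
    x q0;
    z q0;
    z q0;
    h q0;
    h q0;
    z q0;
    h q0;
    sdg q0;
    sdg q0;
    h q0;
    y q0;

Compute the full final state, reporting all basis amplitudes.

After the circuit, the state carries amplitude -sqrt(2)*I/2 on |0>, -sqrt(2)*I/2 on |1>.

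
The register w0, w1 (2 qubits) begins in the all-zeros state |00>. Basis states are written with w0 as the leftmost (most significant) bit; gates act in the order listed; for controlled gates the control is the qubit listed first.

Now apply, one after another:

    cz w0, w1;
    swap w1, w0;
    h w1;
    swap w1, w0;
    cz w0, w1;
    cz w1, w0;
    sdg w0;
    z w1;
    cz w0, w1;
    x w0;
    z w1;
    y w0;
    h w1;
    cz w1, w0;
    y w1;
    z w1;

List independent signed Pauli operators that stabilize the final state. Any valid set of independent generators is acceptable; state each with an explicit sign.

One valid set of independent stabilizer generators is -YZ, +ZX (any independent generating set of the same group is equally correct).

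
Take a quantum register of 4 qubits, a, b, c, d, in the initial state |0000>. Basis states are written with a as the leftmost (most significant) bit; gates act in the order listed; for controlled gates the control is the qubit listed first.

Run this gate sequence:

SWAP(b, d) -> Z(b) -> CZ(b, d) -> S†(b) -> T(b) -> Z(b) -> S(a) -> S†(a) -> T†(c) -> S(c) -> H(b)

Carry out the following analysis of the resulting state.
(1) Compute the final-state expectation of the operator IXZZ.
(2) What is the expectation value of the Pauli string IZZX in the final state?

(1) The expectation value of IXZZ is 1. Key observation: gates 7-8 undo each other exactly, leaving only the rest of the circuit to track.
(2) The expectation value of IZZX is 0.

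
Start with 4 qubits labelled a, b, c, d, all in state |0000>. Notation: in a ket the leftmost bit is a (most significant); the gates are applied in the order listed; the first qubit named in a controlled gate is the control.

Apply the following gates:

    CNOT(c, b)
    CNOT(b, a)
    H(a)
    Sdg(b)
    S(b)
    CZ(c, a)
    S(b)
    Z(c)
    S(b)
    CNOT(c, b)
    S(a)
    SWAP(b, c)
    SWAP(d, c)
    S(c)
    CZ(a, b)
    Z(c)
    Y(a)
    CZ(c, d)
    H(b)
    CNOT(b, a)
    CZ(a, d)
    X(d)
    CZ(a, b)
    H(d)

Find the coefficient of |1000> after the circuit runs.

The final state's coefficient on |1000> equals sqrt(2)*I/4.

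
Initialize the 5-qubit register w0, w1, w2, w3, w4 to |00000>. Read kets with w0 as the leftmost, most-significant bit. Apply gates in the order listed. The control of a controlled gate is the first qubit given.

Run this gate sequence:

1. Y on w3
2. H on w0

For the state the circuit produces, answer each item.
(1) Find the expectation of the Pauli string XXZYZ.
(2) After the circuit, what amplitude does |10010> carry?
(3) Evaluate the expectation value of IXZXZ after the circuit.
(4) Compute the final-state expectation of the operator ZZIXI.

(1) The observable XXZYZ averages to 0.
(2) |10010> carries amplitude sqrt(2)*I/2 in the final state.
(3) In the final state, IXZXZ has expectation 0.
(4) The observable ZZIXI averages to 0.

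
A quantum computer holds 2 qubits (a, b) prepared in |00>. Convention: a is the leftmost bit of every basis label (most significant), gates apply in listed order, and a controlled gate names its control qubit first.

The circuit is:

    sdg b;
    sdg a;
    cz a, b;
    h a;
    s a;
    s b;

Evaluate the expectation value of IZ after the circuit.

In the final state, IZ has expectation 1.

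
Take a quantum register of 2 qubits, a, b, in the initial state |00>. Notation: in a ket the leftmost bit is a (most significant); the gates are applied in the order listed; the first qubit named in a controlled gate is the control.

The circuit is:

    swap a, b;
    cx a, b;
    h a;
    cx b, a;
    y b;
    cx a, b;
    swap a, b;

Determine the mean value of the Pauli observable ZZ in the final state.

The expectation value of ZZ is -1.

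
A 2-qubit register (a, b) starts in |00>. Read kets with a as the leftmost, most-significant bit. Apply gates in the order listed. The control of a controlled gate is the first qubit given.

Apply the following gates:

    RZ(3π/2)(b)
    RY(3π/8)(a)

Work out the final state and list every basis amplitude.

After the circuit, the state carries amplitude -exp(I*pi/4)*cos(3*pi/16) on |00>, 0 on |01>, -exp(I*pi/4)*sin(3*pi/16) on |10>, 0 on |11>.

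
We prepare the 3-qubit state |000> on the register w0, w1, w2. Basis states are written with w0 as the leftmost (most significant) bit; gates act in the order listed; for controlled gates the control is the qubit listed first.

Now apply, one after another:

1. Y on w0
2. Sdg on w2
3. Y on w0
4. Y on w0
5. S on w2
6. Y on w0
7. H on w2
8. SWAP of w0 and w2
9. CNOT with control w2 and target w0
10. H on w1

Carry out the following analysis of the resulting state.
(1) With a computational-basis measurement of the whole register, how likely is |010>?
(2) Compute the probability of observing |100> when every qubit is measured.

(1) A full measurement returns |010> with probability 1/4. Key observation: steps 1-6 multiply out to the identity, so the circuit reduces to the remaining gates.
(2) Outcome |100> occurs with probability 1/4.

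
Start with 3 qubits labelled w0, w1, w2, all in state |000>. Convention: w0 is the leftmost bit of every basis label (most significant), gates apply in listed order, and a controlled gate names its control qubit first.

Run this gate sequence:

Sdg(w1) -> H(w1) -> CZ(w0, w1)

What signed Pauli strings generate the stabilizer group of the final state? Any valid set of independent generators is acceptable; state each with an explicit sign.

The final state is stabilized by the group generated by +IXI, +ZII, +IIZ; other independent generating sets are equally valid.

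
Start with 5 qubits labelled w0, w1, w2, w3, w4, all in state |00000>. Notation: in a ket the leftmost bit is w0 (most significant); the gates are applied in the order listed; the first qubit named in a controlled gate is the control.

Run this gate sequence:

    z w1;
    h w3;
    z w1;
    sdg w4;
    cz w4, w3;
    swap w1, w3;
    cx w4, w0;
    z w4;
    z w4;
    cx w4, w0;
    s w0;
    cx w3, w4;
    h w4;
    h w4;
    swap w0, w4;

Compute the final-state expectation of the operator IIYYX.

The expectation value of IIYYX is 0. Key observation: steps 7-10 multiply out to the identity, so the circuit reduces to the remaining gates.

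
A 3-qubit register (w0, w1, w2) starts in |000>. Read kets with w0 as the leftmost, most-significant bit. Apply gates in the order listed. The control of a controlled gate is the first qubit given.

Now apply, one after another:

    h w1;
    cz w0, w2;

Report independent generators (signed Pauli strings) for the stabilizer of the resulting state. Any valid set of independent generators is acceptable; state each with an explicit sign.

The stabilizer group can be generated by +IXI, +ZII, +IIZ, among other valid generating sets.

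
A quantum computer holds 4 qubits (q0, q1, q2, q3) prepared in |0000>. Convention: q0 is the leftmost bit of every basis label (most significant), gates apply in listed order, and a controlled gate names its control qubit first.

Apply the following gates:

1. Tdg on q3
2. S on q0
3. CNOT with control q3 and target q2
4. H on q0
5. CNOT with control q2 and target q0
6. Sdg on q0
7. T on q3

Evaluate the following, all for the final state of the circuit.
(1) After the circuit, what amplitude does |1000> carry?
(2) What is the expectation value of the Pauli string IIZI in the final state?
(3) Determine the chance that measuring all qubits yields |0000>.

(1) |1000> carries amplitude -sqrt(2)*I/2 in the final state.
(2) The expectation value of IIZI is 1.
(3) The probability of measuring |0000> is 1/2.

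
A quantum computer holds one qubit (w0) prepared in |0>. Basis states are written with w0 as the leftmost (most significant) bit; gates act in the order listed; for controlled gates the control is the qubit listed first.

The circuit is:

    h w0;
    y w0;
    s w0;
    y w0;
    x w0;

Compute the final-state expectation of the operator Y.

The expectation value of Y is 1.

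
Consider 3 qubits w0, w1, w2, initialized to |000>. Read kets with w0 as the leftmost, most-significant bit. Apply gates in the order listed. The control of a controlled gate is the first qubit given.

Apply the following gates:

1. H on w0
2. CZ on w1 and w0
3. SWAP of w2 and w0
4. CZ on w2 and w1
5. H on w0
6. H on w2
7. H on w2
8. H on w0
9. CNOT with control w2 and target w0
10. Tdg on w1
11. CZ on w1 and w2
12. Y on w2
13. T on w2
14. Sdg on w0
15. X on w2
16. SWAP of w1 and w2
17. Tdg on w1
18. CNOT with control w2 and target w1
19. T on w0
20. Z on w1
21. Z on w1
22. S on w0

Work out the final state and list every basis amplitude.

The final amplitudes are sqrt(2)*exp(3*I*pi/4)/2 on |000>, -sqrt(2)*I/2 on |110>, and 0 on every other basis state. Key observation: steps 5-8 multiply out to the identity, so the circuit reduces to the remaining gates.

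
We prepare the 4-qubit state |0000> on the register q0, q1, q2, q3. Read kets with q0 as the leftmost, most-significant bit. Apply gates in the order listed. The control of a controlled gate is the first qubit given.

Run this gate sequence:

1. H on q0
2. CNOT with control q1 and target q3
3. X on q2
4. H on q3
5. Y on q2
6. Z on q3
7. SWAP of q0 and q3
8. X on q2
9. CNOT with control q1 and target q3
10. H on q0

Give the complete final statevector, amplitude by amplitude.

After the circuit, the state carries amplitude -sqrt(2)*I/2 on |1010>, -sqrt(2)*I/2 on |1011>, and 0 on every other basis state.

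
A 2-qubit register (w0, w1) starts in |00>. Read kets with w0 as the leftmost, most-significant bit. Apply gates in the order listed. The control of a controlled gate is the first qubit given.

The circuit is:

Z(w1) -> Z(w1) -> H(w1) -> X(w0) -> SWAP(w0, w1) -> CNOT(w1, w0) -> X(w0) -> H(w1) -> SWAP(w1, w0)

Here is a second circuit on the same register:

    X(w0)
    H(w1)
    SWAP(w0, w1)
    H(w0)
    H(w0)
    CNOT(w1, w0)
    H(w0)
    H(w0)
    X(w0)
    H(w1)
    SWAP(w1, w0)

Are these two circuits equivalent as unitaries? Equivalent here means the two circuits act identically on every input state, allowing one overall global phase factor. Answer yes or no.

Yes: on every input state the two circuits agree up to one overall phase factor.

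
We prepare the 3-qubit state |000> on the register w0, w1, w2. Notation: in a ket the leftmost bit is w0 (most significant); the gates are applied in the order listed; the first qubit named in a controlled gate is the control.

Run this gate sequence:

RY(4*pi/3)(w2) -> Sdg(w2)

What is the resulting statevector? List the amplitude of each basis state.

After the circuit, the state carries amplitude -1/2 on |000>, -sqrt(3)*I/2 on |001>, and 0 on every other basis state.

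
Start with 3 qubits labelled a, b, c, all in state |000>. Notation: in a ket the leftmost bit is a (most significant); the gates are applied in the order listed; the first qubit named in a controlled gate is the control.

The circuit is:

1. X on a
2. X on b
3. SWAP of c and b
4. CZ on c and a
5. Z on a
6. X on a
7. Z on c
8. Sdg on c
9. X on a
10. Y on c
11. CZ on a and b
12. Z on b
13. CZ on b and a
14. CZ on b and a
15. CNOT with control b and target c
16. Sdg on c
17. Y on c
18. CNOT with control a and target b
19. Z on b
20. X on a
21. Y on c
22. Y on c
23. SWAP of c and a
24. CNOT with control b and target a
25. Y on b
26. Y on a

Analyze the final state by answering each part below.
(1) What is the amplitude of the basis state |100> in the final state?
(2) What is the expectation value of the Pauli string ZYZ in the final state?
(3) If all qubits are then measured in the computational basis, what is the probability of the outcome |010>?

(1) The amplitude on |100> is -I.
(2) In the final state, ZYZ has expectation 0.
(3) The probability of measuring |010> is 0.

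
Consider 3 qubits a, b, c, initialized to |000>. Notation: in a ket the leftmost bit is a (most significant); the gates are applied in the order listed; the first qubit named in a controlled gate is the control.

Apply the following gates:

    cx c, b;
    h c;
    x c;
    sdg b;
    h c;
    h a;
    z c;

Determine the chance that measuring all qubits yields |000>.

A full measurement returns |000> with probability 1/2.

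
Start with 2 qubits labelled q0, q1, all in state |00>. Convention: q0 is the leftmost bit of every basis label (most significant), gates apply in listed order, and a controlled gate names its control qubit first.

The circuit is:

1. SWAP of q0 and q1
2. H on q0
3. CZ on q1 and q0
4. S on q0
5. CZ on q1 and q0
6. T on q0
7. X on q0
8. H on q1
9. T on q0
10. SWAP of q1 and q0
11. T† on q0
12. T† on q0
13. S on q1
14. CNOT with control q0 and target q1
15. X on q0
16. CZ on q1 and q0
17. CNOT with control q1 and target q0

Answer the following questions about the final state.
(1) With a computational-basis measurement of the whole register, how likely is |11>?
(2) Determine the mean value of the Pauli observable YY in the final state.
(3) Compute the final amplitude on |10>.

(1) Outcome |11> occurs with probability 1/4.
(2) The observable YY averages to -1.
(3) The final state's coefficient on |10> equals exp(3*I*pi/4)/2.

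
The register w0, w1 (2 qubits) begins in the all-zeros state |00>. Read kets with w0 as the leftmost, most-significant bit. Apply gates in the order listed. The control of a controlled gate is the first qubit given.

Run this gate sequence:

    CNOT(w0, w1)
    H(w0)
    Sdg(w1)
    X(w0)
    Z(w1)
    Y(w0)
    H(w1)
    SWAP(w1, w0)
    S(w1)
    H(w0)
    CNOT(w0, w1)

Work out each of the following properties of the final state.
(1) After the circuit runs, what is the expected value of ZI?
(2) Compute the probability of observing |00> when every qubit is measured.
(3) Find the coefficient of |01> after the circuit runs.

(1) The expectation value of ZI is 1.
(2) A full measurement returns |00> with probability 1/2.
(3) The amplitude on |01> is -sqrt(2)/2.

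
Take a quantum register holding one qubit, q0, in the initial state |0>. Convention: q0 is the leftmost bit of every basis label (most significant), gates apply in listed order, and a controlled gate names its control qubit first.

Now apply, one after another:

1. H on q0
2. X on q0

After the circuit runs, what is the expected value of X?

The expectation value of X is 1.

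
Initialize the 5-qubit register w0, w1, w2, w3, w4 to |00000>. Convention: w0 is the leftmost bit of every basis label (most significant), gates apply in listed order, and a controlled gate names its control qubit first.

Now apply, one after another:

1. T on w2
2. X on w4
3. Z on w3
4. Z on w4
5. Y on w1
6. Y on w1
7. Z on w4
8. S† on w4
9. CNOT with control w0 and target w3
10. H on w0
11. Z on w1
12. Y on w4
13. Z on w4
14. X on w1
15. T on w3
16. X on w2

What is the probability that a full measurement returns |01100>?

The probability of measuring |01100> is 1/2. Key observation: gates 4-7 undo each other exactly, leaving only the rest of the circuit to track.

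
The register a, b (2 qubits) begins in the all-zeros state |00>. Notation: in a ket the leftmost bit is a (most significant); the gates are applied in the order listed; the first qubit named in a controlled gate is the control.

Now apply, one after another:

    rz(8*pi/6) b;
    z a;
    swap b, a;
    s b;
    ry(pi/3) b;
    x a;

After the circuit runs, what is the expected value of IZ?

The observable IZ averages to 1/2.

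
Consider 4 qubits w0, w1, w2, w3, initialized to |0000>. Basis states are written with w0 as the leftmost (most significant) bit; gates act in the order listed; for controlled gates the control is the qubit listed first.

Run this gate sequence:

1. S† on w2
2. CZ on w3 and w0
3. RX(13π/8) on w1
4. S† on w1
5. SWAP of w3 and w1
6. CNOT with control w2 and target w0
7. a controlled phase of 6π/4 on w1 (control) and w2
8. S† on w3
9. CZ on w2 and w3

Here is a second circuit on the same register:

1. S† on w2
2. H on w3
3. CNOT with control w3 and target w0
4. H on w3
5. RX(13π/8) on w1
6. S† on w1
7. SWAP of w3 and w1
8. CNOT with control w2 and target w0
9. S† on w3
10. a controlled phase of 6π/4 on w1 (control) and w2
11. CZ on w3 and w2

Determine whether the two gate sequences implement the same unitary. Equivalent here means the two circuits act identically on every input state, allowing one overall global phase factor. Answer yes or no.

No: there is an input state on which the two circuits produce genuinely different outputs (not merely differing by a phase).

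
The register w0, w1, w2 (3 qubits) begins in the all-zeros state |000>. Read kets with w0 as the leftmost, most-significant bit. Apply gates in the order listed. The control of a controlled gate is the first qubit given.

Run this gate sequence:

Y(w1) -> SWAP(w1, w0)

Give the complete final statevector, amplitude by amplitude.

The final amplitudes are I on |100>, and 0 on every other basis state.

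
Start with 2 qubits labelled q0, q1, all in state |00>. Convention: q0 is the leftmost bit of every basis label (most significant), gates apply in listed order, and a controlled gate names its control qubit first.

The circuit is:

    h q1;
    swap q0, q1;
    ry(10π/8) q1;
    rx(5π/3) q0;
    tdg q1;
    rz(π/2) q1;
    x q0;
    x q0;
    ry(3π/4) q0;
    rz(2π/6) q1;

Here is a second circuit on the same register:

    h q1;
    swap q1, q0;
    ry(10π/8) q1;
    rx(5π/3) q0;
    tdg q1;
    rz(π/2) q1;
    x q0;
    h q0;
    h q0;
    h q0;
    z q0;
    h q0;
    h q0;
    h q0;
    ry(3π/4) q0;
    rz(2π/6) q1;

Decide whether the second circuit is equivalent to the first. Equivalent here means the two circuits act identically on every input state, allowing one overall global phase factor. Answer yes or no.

Yes, they are equivalent — the unitaries differ by at most a global phase.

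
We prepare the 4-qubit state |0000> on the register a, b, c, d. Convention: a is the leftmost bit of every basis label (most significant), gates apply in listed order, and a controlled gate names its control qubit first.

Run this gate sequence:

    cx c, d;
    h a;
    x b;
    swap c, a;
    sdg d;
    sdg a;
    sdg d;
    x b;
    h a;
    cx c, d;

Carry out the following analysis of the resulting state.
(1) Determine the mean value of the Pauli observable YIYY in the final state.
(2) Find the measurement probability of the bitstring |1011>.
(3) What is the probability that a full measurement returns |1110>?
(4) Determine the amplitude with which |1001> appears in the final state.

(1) The expectation value of YIYY is 0.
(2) A full measurement returns |1011> with probability 1/4.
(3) A full measurement returns |1110> with probability 0.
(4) |1001> carries amplitude 0 in the final state.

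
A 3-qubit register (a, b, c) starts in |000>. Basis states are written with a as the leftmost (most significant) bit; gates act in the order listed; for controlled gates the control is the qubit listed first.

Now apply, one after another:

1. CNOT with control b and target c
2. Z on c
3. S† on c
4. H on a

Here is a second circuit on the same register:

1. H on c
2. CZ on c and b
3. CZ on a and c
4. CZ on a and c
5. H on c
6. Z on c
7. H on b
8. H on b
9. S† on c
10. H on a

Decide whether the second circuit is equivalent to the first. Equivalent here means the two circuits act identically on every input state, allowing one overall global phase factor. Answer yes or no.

Yes, they are equivalent — the unitaries differ by at most a global phase.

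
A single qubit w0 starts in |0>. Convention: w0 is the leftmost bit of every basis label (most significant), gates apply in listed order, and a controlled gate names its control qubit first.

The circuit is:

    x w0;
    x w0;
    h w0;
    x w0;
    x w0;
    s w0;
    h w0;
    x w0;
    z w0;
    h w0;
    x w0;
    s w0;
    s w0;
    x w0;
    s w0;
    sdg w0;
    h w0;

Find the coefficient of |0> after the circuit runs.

The final state's coefficient on |0> equals 1/2 + I/2.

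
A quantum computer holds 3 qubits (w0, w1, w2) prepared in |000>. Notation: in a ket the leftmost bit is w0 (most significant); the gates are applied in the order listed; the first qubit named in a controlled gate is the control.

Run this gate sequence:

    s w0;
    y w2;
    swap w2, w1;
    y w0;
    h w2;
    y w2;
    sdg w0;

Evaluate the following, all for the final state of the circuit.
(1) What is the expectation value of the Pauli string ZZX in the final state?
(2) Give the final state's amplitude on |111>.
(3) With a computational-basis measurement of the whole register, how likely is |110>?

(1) In the final state, ZZX has expectation -1.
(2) The final state's coefficient on |111> equals -sqrt(2)/2.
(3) The probability of measuring |110> is 1/2.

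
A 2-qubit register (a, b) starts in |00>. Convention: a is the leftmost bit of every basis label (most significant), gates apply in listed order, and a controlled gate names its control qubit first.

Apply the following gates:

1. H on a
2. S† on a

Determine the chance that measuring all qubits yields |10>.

A full measurement returns |10> with probability 1/2.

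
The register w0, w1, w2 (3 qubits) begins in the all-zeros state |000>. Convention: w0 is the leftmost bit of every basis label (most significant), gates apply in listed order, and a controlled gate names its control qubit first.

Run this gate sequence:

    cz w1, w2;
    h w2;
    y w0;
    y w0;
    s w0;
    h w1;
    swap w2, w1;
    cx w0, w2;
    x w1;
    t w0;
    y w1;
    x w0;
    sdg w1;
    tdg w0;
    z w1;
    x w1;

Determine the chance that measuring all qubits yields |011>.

A full measurement returns |011> with probability 0.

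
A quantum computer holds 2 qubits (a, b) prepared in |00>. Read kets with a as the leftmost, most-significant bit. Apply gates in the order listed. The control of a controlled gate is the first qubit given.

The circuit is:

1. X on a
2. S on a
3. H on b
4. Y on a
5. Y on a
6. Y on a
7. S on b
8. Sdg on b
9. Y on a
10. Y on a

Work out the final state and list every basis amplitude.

The resulting statevector has amplitude sqrt(2)/2 on |00>, sqrt(2)/2 on |01>, 0 on |10>, 0 on |11>. Key observation: steps 5-10 multiply out to the identity, so the circuit reduces to the remaining gates.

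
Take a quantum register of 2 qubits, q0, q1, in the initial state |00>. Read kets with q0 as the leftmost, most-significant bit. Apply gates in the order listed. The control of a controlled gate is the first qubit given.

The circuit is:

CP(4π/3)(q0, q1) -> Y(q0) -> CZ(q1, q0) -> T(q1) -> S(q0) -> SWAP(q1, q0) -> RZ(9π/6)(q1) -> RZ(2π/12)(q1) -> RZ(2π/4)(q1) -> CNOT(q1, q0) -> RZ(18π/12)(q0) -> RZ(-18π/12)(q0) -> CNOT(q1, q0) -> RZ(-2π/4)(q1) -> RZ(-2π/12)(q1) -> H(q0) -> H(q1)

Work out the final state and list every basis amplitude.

The resulting statevector has amplitude -exp(3*I*pi/4)/2 on |00>, exp(3*I*pi/4)/2 on |01>, -exp(3*I*pi/4)/2 on |10>, exp(3*I*pi/4)/2 on |11>. Key observation: gates 8-15 undo each other exactly, leaving only the rest of the circuit to track.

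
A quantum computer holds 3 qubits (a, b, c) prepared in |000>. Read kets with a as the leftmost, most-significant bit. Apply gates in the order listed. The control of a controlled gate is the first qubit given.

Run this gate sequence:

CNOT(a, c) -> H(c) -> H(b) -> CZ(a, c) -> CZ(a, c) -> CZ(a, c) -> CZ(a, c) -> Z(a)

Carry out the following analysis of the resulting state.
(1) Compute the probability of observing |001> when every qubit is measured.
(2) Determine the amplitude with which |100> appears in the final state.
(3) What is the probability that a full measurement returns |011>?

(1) Outcome |001> occurs with probability 1/4. Key observation: steps 4-7 multiply out to the identity, so the circuit reduces to the remaining gates.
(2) |100> carries amplitude 0 in the final state.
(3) The probability of measuring |011> is 1/4.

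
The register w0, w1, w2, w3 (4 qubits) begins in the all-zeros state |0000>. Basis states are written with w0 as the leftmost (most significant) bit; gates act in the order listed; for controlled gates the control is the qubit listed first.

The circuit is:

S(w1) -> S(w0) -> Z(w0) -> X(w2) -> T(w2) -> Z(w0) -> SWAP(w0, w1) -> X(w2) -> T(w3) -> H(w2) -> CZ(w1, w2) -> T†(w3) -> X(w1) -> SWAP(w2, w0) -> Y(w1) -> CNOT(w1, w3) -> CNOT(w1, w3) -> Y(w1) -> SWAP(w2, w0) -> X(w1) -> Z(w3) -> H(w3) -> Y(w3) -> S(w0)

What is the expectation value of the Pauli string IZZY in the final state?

The observable IZZY averages to 0.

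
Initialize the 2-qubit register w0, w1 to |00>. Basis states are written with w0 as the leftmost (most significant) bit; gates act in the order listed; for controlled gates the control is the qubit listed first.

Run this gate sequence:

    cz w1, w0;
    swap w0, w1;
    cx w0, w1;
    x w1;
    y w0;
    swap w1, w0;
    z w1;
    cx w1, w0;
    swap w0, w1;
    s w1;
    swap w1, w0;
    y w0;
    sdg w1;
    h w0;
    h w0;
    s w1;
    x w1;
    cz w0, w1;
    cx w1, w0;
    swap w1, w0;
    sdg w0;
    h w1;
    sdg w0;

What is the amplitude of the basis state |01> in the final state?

The final state's coefficient on |01> equals -sqrt(2)/2.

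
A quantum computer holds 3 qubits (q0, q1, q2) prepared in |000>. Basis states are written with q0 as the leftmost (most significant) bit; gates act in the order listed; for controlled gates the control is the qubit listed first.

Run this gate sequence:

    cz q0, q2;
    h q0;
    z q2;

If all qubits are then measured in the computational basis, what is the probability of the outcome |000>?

The probability of measuring |000> is 1/2.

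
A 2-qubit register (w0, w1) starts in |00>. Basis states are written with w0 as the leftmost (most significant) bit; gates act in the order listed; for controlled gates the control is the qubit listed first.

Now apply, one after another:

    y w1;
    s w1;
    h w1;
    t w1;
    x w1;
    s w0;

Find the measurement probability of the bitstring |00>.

A full measurement returns |00> with probability 1/2.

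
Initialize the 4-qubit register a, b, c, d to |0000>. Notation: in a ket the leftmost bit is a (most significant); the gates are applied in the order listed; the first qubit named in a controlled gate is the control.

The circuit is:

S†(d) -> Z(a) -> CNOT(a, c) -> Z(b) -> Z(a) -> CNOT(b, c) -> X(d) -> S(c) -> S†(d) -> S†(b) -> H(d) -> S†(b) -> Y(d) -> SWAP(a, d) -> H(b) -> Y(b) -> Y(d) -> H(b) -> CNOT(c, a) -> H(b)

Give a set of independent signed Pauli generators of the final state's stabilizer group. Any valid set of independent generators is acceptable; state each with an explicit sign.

The stabilizer group can be generated by +XIII, -IXII, +IIZI, -IIIZ, among other valid generating sets.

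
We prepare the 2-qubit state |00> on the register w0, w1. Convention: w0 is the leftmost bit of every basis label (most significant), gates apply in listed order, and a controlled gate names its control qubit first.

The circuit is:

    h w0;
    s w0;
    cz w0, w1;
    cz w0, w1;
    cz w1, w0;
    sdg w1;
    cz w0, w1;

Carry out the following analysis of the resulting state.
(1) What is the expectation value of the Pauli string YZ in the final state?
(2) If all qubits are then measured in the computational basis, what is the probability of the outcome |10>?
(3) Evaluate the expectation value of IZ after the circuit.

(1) The observable YZ averages to 1. Key observation: steps 3-4 multiply out to the identity, so the circuit reduces to the remaining gates.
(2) The probability of measuring |10> is 1/2.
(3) The observable IZ averages to 1.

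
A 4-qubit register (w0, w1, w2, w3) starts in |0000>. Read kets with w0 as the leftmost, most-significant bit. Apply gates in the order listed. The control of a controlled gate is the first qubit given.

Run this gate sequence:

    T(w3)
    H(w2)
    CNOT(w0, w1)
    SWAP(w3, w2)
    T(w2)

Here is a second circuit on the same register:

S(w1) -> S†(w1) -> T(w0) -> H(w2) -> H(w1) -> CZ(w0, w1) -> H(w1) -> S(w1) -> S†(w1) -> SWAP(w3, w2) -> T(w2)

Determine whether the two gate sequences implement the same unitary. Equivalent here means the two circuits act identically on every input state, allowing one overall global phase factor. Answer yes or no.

No: there is an input state on which the two circuits produce genuinely different outputs (not merely differing by a phase).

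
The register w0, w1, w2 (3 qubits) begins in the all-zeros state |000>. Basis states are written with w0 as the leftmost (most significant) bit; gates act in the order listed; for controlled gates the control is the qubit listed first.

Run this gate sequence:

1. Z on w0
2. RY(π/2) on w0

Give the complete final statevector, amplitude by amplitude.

The resulting statevector has amplitude sqrt(2)/2 on |000>, sqrt(2)/2 on |100>, and 0 on every other basis state.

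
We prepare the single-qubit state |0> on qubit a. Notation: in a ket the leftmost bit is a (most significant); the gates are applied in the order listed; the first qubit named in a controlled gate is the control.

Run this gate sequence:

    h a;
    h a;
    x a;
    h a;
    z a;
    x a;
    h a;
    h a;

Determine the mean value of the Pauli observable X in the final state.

The observable X averages to 1.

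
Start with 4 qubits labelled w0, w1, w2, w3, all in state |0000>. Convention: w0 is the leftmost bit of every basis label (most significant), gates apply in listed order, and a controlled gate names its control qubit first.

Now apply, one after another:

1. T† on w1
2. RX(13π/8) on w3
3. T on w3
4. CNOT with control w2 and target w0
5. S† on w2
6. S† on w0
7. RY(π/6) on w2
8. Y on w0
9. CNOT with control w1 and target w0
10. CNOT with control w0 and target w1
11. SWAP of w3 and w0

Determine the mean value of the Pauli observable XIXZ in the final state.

The expectation value of XIXZ is sqrt(2*sqrt(2) + 4)/8.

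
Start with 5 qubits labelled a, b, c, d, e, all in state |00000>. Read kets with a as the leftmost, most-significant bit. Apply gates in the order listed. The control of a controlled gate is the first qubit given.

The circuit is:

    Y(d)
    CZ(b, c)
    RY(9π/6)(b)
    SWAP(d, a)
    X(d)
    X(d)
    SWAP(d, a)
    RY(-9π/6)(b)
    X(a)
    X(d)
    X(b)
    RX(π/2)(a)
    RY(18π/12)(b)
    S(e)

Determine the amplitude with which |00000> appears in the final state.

The final state's coefficient on |00000> equals -1/2. Key observation: the block from step 3 through step 8 cancels to the identity and can be dropped.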